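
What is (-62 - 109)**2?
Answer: 29241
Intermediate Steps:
(-62 - 109)**2 = (-171)**2 = 29241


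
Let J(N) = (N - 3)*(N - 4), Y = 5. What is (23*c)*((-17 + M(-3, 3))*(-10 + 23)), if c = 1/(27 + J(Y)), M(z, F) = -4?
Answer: -6279/29 ≈ -216.52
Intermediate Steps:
J(N) = (-4 + N)*(-3 + N) (J(N) = (-3 + N)*(-4 + N) = (-4 + N)*(-3 + N))
c = 1/29 (c = 1/(27 + (12 + 5**2 - 7*5)) = 1/(27 + (12 + 25 - 35)) = 1/(27 + 2) = 1/29 ≈ 0.034483)
(23*c)*((-17 + M(-3, 3))*(-10 + 23)) = (23*(1/29))*((-17 - 4)*(-10 + 23)) = 23*(-21*13)/29 = (23/29)*(-273) = -6279/29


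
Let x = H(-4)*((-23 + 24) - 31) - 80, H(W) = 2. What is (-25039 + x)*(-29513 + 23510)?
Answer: 151149537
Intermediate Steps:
x = -140 (x = 2*((-23 + 24) - 31) - 80 = 2*(1 - 31) - 80 = 2*(-30) - 80 = -60 - 80 = -140)
(-25039 + x)*(-29513 + 23510) = (-25039 - 140)*(-29513 + 23510) = -25179*(-6003) = 151149537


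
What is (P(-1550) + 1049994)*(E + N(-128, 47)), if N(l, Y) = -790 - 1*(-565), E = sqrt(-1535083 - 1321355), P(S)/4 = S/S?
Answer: -236249550 + 40949922*I*sqrt(1878) ≈ -2.3625e+8 + 1.7746e+9*I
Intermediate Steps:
P(S) = 4 (P(S) = 4*(S/S) = 4*1 = 4)
E = 39*I*sqrt(1878) (E = sqrt(-2856438) = 39*I*sqrt(1878) ≈ 1690.1*I)
N(l, Y) = -225 (N(l, Y) = -790 + 565 = -225)
(P(-1550) + 1049994)*(E + N(-128, 47)) = (4 + 1049994)*(39*I*sqrt(1878) - 225) = 1049998*(-225 + 39*I*sqrt(1878)) = -236249550 + 40949922*I*sqrt(1878)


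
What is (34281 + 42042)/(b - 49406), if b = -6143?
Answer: -5871/4273 ≈ -1.3740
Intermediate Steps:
(34281 + 42042)/(b - 49406) = (34281 + 42042)/(-6143 - 49406) = 76323/(-55549) = 76323*(-1/55549) = -5871/4273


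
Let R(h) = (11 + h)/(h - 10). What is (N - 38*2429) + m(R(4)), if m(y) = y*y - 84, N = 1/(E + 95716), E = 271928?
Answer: -8490715202/91911 ≈ -92380.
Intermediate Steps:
R(h) = (11 + h)/(-10 + h)
N = 1/367644 (N = 1/(271928 + 95716) = 1/367644 ≈ 2.7200e-6)
m(y) = -84 + y**2 (m(y) = y**2 - 84 = -84 + y**2)
(N - 38*2429) + m(R(4)) = (1/367644 - 38*2429) + (-84 + ((11 + 4)/(-10 + 4))**2) = (1/367644 - 92302) + (-84 + (15/(-6))**2) = -33934276487/367644 + (-84 + (-1/6*15)**2) = -33934276487/367644 + (-84 + (-5/2)**2) = -33934276487/367644 + (-84 + 25/4) = -33934276487/367644 - 311/4 = -8490715202/91911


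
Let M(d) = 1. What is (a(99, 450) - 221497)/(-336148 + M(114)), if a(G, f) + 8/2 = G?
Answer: 221402/336147 ≈ 0.65865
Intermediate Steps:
a(G, f) = -4 + G
(a(99, 450) - 221497)/(-336148 + M(114)) = ((-4 + 99) - 221497)/(-336148 + 1) = (95 - 221497)/(-336147) = -221402*(-1/336147) = 221402/336147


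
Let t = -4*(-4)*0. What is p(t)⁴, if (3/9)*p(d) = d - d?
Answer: 0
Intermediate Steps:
t = 0 (t = 16*0 = 0)
p(d) = 0 (p(d) = 3*(d - d) = 3*0 = 0)
p(t)⁴ = 0⁴ = 0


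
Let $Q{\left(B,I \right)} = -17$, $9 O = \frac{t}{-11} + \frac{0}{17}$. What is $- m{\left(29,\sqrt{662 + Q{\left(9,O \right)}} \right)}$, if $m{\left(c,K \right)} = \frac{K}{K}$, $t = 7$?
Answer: $-1$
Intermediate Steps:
$O = - \frac{7}{99}$ ($O = \frac{\frac{7}{-11} + \frac{0}{17}}{9} = \frac{7 \left(- \frac{1}{11}\right) + 0 \cdot \frac{1}{17}}{9} = \frac{- \frac{7}{11} + 0}{9} = \frac{1}{9} \left(- \frac{7}{11}\right) = - \frac{7}{99} \approx -0.070707$)
$m{\left(c,K \right)} = 1$
$- m{\left(29,\sqrt{662 + Q{\left(9,O \right)}} \right)} = \left(-1\right) 1 = -1$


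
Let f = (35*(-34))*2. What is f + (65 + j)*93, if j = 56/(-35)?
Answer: 17581/5 ≈ 3516.2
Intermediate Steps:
j = -8/5 (j = 56*(-1/35) = -8/5 ≈ -1.6000)
f = -2380 (f = -1190*2 = -2380)
f + (65 + j)*93 = -2380 + (65 - 8/5)*93 = -2380 + (317/5)*93 = -2380 + 29481/5 = 17581/5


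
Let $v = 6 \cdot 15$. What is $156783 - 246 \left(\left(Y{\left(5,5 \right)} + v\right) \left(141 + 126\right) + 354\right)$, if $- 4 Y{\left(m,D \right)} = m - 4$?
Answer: $- \frac{11650521}{2} \approx -5.8253 \cdot 10^{6}$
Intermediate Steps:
$Y{\left(m,D \right)} = 1 - \frac{m}{4}$ ($Y{\left(m,D \right)} = - \frac{m - 4}{4} = - \frac{-4 + m}{4} = 1 - \frac{m}{4}$)
$v = 90$
$156783 - 246 \left(\left(Y{\left(5,5 \right)} + v\right) \left(141 + 126\right) + 354\right) = 156783 - 246 \left(\left(\left(1 - \frac{5}{4}\right) + 90\right) \left(141 + 126\right) + 354\right) = 156783 - 246 \left(\left(\left(1 - \frac{5}{4}\right) + 90\right) 267 + 354\right) = 156783 - 246 \left(\left(- \frac{1}{4} + 90\right) 267 + 354\right) = 156783 - 246 \left(\frac{359}{4} \cdot 267 + 354\right) = 156783 - 246 \left(\frac{95853}{4} + 354\right) = 156783 - 246 \cdot \frac{97269}{4} = 156783 - \frac{11964087}{2} = - \frac{11650521}{2}$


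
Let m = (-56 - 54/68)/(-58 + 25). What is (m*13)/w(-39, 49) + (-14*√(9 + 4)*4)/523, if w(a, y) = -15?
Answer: -25103/16830 - 56*√13/523 ≈ -1.8776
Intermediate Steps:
m = 1931/1122 (m = (-56 - 54*1/68)/(-33) = (-56 - 27/34)*(-1/33) = -1931/34*(-1/33) = 1931/1122 ≈ 1.7210)
(m*13)/w(-39, 49) + (-14*√(9 + 4)*4)/523 = ((1931/1122)*13)/(-15) + (-14*√(9 + 4)*4)/523 = (25103/1122)*(-1/15) + (-14*√13*4)*(1/523) = -25103/16830 - 56*√13*(1/523) = -25103/16830 - 56*√13/523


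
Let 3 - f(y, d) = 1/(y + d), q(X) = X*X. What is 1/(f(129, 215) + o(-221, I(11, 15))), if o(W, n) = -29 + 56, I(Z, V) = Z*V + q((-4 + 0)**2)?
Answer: 344/10319 ≈ 0.033337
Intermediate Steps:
q(X) = X**2
I(Z, V) = 256 + V*Z (I(Z, V) = Z*V + ((-4 + 0)**2)**2 = V*Z + ((-4)**2)**2 = V*Z + 16**2 = V*Z + 256 = 256 + V*Z)
o(W, n) = 27
f(y, d) = 3 - 1/(d + y) (f(y, d) = 3 - 1/(y + d) = 3 - 1/(d + y))
1/(f(129, 215) + o(-221, I(11, 15))) = 1/((-1 + 3*215 + 3*129)/(215 + 129) + 27) = 1/((-1 + 645 + 387)/344 + 27) = 1/((1/344)*1031 + 27) = 1/(1031/344 + 27) = 1/(10319/344) = 344/10319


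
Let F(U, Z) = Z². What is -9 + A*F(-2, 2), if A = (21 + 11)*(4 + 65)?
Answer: 8823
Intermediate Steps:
A = 2208 (A = 32*69 = 2208)
-9 + A*F(-2, 2) = -9 + 2208*2² = -9 + 2208*4 = -9 + 8832 = 8823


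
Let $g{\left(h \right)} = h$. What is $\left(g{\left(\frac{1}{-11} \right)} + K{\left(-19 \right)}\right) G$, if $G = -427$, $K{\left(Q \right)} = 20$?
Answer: $- \frac{93513}{11} \approx -8501.2$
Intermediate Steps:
$\left(g{\left(\frac{1}{-11} \right)} + K{\left(-19 \right)}\right) G = \left(\frac{1}{-11} + 20\right) \left(-427\right) = \left(- \frac{1}{11} + 20\right) \left(-427\right) = \frac{219}{11} \left(-427\right) = - \frac{93513}{11}$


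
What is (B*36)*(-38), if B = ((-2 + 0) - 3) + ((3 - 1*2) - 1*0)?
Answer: 5472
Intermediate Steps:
B = -4 (B = (-2 - 3) + ((3 - 2) + 0) = -5 + (1 + 0) = -5 + 1 = -4)
(B*36)*(-38) = -4*36*(-38) = -144*(-38) = 5472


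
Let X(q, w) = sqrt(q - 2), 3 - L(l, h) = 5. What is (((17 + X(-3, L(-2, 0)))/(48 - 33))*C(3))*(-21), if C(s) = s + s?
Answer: -714/5 - 42*I*sqrt(5)/5 ≈ -142.8 - 18.783*I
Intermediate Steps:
L(l, h) = -2 (L(l, h) = 3 - 1*5 = 3 - 5 = -2)
C(s) = 2*s
X(q, w) = sqrt(-2 + q)
(((17 + X(-3, L(-2, 0)))/(48 - 33))*C(3))*(-21) = (((17 + sqrt(-2 - 3))/(48 - 33))*(2*3))*(-21) = (((17 + sqrt(-5))/15)*6)*(-21) = (((17 + I*sqrt(5))*(1/15))*6)*(-21) = ((17/15 + I*sqrt(5)/15)*6)*(-21) = (34/5 + 2*I*sqrt(5)/5)*(-21) = -714/5 - 42*I*sqrt(5)/5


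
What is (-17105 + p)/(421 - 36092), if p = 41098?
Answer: -23993/35671 ≈ -0.67262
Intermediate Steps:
(-17105 + p)/(421 - 36092) = (-17105 + 41098)/(421 - 36092) = 23993/(-35671) = 23993*(-1/35671) = -23993/35671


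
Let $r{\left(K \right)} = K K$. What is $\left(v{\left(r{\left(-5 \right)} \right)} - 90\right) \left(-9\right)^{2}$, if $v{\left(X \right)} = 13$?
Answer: $-6237$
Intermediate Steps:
$r{\left(K \right)} = K^{2}$
$\left(v{\left(r{\left(-5 \right)} \right)} - 90\right) \left(-9\right)^{2} = \left(13 - 90\right) \left(-9\right)^{2} = \left(-77\right) 81 = -6237$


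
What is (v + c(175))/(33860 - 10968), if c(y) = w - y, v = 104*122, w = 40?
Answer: 12553/22892 ≈ 0.54836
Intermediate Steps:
v = 12688
c(y) = 40 - y
(v + c(175))/(33860 - 10968) = (12688 + (40 - 1*175))/(33860 - 10968) = (12688 + (40 - 175))/22892 = (12688 - 135)*(1/22892) = 12553*(1/22892) = 12553/22892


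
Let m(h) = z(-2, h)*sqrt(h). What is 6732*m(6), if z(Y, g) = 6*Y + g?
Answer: -40392*sqrt(6) ≈ -98940.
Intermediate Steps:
z(Y, g) = g + 6*Y
m(h) = sqrt(h)*(-12 + h) (m(h) = (h + 6*(-2))*sqrt(h) = (h - 12)*sqrt(h) = (-12 + h)*sqrt(h) = sqrt(h)*(-12 + h))
6732*m(6) = 6732*(sqrt(6)*(-12 + 6)) = 6732*(sqrt(6)*(-6)) = 6732*(-6*sqrt(6)) = -40392*sqrt(6)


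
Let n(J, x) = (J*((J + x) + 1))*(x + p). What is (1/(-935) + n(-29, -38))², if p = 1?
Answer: 4384403844358561/874225 ≈ 5.0152e+9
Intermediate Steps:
n(J, x) = J*(1 + x)*(1 + J + x) (n(J, x) = (J*((J + x) + 1))*(x + 1) = (J*(1 + J + x))*(1 + x) = J*(1 + x)*(1 + J + x))
(1/(-935) + n(-29, -38))² = (1/(-935) - 29*(1 - 29 + (-38)² + 2*(-38) - 29*(-38)))² = (-1/935 - 29*(1 - 29 + 1444 - 76 + 1102))² = (-1/935 - 29*2442)² = (-1/935 - 70818)² = (-66214831/935)² = 4384403844358561/874225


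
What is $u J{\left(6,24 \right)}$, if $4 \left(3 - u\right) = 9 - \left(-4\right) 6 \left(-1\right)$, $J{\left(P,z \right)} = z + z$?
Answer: $324$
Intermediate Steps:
$J{\left(P,z \right)} = 2 z$
$u = \frac{27}{4}$ ($u = 3 - \frac{9 - \left(-4\right) 6 \left(-1\right)}{4} = 3 - \frac{9 - \left(-24\right) \left(-1\right)}{4} = 3 - \frac{9 - 24}{4} = 3 - - \frac{15}{4} = 3 + \frac{15}{4} = \frac{27}{4} \approx 6.75$)
$u J{\left(6,24 \right)} = \frac{27 \cdot 2 \cdot 24}{4} = \frac{27}{4} \cdot 48 = 324$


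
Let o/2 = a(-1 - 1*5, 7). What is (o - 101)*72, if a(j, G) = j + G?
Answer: -7128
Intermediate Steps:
a(j, G) = G + j
o = 2 (o = 2*(7 + (-1 - 1*5)) = 2*(7 + (-1 - 5)) = 2*(7 - 6) = 2*1 = 2)
(o - 101)*72 = (2 - 101)*72 = -99*72 = -7128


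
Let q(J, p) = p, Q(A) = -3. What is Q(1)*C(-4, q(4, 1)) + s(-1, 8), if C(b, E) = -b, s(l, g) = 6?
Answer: -6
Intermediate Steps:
Q(1)*C(-4, q(4, 1)) + s(-1, 8) = -(-3)*(-4) + 6 = -3*4 + 6 = -12 + 6 = -6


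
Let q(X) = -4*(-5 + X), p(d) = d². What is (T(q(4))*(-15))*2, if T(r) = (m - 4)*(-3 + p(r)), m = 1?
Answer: 1170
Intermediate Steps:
q(X) = 20 - 4*X
T(r) = 9 - 3*r² (T(r) = (1 - 4)*(-3 + r²) = -3*(-3 + r²) = 9 - 3*r²)
(T(q(4))*(-15))*2 = ((9 - 3*(20 - 4*4)²)*(-15))*2 = ((9 - 3*(20 - 16)²)*(-15))*2 = ((9 - 3*4²)*(-15))*2 = ((9 - 3*16)*(-15))*2 = ((9 - 48)*(-15))*2 = -39*(-15)*2 = 585*2 = 1170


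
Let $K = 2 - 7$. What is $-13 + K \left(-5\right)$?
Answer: $12$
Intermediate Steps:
$K = -5$
$-13 + K \left(-5\right) = -13 - -25 = -13 + 25 = 12$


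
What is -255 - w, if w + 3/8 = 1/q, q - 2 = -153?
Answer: -307579/1208 ≈ -254.62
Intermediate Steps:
q = -151 (q = 2 - 153 = -151)
w = -461/1208 (w = -3/8 + 1/(-151) = -3/8 - 1/151 = -461/1208 ≈ -0.38162)
-255 - w = -255 - 1*(-461/1208) = -255 + 461/1208 = -307579/1208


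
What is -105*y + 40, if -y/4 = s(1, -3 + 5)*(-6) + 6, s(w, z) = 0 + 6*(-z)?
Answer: 32800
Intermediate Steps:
s(w, z) = -6*z (s(w, z) = 0 - 6*z = -6*z)
y = -312 (y = -4*(-6*(-3 + 5)*(-6) + 6) = -4*(-6*2*(-6) + 6) = -4*(-12*(-6) + 6) = -4*(72 + 6) = -4*78 = -312)
-105*y + 40 = -105*(-312) + 40 = 32760 + 40 = 32800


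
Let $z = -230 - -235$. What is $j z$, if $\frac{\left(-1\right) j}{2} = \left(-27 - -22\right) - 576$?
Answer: $5810$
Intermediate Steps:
$j = 1162$ ($j = - 2 \left(\left(-27 - -22\right) - 576\right) = - 2 \left(\left(-27 + 22\right) - 576\right) = - 2 \left(-5 - 576\right) = \left(-2\right) \left(-581\right) = 1162$)
$z = 5$ ($z = -230 + 235 = 5$)
$j z = 1162 \cdot 5 = 5810$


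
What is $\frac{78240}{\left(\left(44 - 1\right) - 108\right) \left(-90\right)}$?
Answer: $\frac{2608}{195} \approx 13.374$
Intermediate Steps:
$\frac{78240}{\left(\left(44 - 1\right) - 108\right) \left(-90\right)} = \frac{78240}{\left(43 - 108\right) \left(-90\right)} = \frac{78240}{\left(-65\right) \left(-90\right)} = \frac{78240}{5850} = 78240 \cdot \frac{1}{5850} = \frac{2608}{195}$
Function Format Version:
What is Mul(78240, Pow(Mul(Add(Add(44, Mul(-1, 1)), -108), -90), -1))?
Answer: Rational(2608, 195) ≈ 13.374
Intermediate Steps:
Mul(78240, Pow(Mul(Add(Add(44, Mul(-1, 1)), -108), -90), -1)) = Mul(78240, Pow(Mul(Add(Add(44, -1), -108), -90), -1)) = Mul(78240, Pow(Mul(Add(43, -108), -90), -1)) = Mul(78240, Pow(Mul(-65, -90), -1)) = Mul(78240, Pow(5850, -1)) = Mul(78240, Rational(1, 5850)) = Rational(2608, 195)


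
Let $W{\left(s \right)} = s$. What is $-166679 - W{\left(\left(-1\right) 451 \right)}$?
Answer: $-166228$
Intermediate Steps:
$-166679 - W{\left(\left(-1\right) 451 \right)} = -166679 - \left(-1\right) 451 = -166679 - -451 = -166679 + 451 = -166228$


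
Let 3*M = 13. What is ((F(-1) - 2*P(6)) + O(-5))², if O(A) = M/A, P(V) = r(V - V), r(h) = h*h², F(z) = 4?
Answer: 2209/225 ≈ 9.8178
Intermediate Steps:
M = 13/3 (M = (⅓)*13 = 13/3 ≈ 4.3333)
r(h) = h³
P(V) = 0 (P(V) = (V - V)³ = 0³ = 0)
O(A) = 13/(3*A)
((F(-1) - 2*P(6)) + O(-5))² = ((4 - 2*0) + (13/3)/(-5))² = ((4 + 0) + (13/3)*(-⅕))² = (4 - 13/15)² = (47/15)² = 2209/225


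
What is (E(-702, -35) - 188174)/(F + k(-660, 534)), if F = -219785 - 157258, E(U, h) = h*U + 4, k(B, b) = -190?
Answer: 163600/377233 ≈ 0.43368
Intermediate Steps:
E(U, h) = 4 + U*h (E(U, h) = U*h + 4 = 4 + U*h)
F = -377043
(E(-702, -35) - 188174)/(F + k(-660, 534)) = ((4 - 702*(-35)) - 188174)/(-377043 - 190) = ((4 + 24570) - 188174)/(-377233) = (24574 - 188174)*(-1/377233) = -163600*(-1/377233) = 163600/377233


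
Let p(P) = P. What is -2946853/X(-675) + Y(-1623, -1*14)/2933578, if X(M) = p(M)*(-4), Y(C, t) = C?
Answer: -4322413756067/3960330300 ≈ -1091.4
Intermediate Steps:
X(M) = -4*M (X(M) = M*(-4) = -4*M)
-2946853/X(-675) + Y(-1623, -1*14)/2933578 = -2946853/((-4*(-675))) - 1623/2933578 = -2946853/2700 - 1623*1/2933578 = -2946853*1/2700 - 1623/2933578 = -2946853/2700 - 1623/2933578 = -4322413756067/3960330300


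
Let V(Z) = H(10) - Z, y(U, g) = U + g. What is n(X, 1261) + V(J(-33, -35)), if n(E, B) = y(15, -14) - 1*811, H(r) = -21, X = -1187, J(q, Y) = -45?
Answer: -786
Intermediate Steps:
n(E, B) = -810 (n(E, B) = (15 - 14) - 1*811 = 1 - 811 = -810)
V(Z) = -21 - Z
n(X, 1261) + V(J(-33, -35)) = -810 + (-21 - 1*(-45)) = -810 + (-21 + 45) = -810 + 24 = -786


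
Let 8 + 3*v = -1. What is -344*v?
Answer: 1032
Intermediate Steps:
v = -3 (v = -8/3 + (1/3)*(-1) = -8/3 - 1/3 = -3)
-344*v = -344*(-3) = 1032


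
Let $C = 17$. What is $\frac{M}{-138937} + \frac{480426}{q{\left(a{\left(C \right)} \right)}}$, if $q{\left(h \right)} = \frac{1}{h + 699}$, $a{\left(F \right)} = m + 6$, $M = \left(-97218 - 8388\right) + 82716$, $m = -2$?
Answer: $\frac{46924509877776}{138937} \approx 3.3774 \cdot 10^{8}$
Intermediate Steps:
$M = -22890$ ($M = -105606 + 82716 = -22890$)
$a{\left(F \right)} = 4$ ($a{\left(F \right)} = -2 + 6 = 4$)
$q{\left(h \right)} = \frac{1}{699 + h}$
$\frac{M}{-138937} + \frac{480426}{q{\left(a{\left(C \right)} \right)}} = - \frac{22890}{-138937} + \frac{480426}{\frac{1}{699 + 4}} = \left(-22890\right) \left(- \frac{1}{138937}\right) + \frac{480426}{\frac{1}{703}} = \frac{22890}{138937} + 480426 \frac{1}{\frac{1}{703}} = \frac{22890}{138937} + 480426 \cdot 703 = \frac{22890}{138937} + 337739478 = \frac{46924509877776}{138937}$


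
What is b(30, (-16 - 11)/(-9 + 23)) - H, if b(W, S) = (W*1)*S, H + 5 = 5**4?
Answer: -4745/7 ≈ -677.86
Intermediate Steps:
H = 620 (H = -5 + 5**4 = -5 + 625 = 620)
b(W, S) = S*W (b(W, S) = W*S = S*W)
b(30, (-16 - 11)/(-9 + 23)) - H = ((-16 - 11)/(-9 + 23))*30 - 1*620 = -27/14*30 - 620 = -405/7 - 620 = -4745/7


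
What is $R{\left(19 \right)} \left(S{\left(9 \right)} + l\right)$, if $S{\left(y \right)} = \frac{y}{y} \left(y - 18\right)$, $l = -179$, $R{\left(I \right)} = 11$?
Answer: $-2068$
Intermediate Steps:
$S{\left(y \right)} = -18 + y$ ($S{\left(y \right)} = 1 \left(-18 + y\right) = -18 + y$)
$R{\left(19 \right)} \left(S{\left(9 \right)} + l\right) = 11 \left(\left(-18 + 9\right) - 179\right) = 11 \left(-9 - 179\right) = 11 \left(-188\right) = -2068$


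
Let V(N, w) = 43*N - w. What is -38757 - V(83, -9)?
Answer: -42335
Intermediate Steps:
V(N, w) = -w + 43*N
-38757 - V(83, -9) = -38757 - (-1*(-9) + 43*83) = -38757 - (9 + 3569) = -38757 - 1*3578 = -38757 - 3578 = -42335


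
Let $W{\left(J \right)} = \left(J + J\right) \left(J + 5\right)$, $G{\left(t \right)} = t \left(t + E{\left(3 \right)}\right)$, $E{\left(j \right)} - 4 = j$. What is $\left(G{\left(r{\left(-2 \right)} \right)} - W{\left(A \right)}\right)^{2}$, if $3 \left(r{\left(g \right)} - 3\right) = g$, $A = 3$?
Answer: $\frac{55696}{81} \approx 687.6$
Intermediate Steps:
$r{\left(g \right)} = 3 + \frac{g}{3}$
$E{\left(j \right)} = 4 + j$
$G{\left(t \right)} = t \left(7 + t\right)$ ($G{\left(t \right)} = t \left(t + \left(4 + 3\right)\right) = t \left(t + 7\right) = t \left(7 + t\right)$)
$W{\left(J \right)} = 2 J \left(5 + J\right)$
$\left(G{\left(r{\left(-2 \right)} \right)} - W{\left(A \right)}\right)^{2} = \left(\left(3 + \frac{1}{3} \left(-2\right)\right) \left(7 + \left(3 + \frac{1}{3} \left(-2\right)\right)\right) - 2 \cdot 3 \left(5 + 3\right)\right)^{2} = \left(\left(3 - \frac{2}{3}\right) \left(7 + \left(3 - \frac{2}{3}\right)\right) - 2 \cdot 3 \cdot 8\right)^{2} = \left(\frac{7 \left(7 + \frac{7}{3}\right)}{3} - 48\right)^{2} = \left(\frac{7}{3} \cdot \frac{28}{3} - 48\right)^{2} = \left(\frac{196}{9} - 48\right)^{2} = \left(- \frac{236}{9}\right)^{2} = \frac{55696}{81}$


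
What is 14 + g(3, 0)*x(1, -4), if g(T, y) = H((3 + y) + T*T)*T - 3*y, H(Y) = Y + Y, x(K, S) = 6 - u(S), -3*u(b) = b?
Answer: 350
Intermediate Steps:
u(b) = -b/3
x(K, S) = 6 + S/3 (x(K, S) = 6 - (-1)*S/3 = 6 + S/3)
H(Y) = 2*Y
g(T, y) = -3*y + T*(6 + 2*y + 2*T**2) (g(T, y) = (2*((3 + y) + T*T))*T - 3*y = (2*((3 + y) + T**2))*T - 3*y = (2*(3 + y + T**2))*T - 3*y = (6 + 2*y + 2*T**2)*T - 3*y = T*(6 + 2*y + 2*T**2) - 3*y = -3*y + T*(6 + 2*y + 2*T**2))
14 + g(3, 0)*x(1, -4) = 14 + (-3*0 + 2*3*(3 + 0 + 3**2))*(6 + (1/3)*(-4)) = 14 + (0 + 2*3*(3 + 0 + 9))*(6 - 4/3) = 14 + (0 + 2*3*12)*(14/3) = 14 + (0 + 72)*(14/3) = 14 + 72*(14/3) = 14 + 336 = 350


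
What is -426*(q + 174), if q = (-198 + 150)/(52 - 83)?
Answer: -2318292/31 ≈ -74784.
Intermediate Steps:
q = 48/31 (q = -48/(-31) = -48*(-1/31) = 48/31 ≈ 1.5484)
-426*(q + 174) = -426*(48/31 + 174) = -426*5442/31 = -2318292/31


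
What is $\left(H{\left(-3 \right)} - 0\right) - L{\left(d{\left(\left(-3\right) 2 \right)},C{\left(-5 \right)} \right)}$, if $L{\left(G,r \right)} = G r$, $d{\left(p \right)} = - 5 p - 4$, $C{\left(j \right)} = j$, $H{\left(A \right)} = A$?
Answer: $127$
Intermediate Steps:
$d{\left(p \right)} = -4 - 5 p$
$\left(H{\left(-3 \right)} - 0\right) - L{\left(d{\left(\left(-3\right) 2 \right)},C{\left(-5 \right)} \right)} = \left(-3 - 0\right) - \left(-4 - 5 \left(\left(-3\right) 2\right)\right) \left(-5\right) = \left(-3 + 0\right) - \left(-4 - -30\right) \left(-5\right) = -3 - \left(-4 + 30\right) \left(-5\right) = -3 - 26 \left(-5\right) = -3 - -130 = -3 + 130 = 127$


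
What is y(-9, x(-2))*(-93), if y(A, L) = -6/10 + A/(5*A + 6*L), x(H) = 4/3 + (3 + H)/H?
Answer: 279/8 ≈ 34.875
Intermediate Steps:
x(H) = 4/3 + (3 + H)/H (x(H) = 4*(1/3) + (3 + H)/H = 4/3 + (3 + H)/H)
y(A, L) = -3/5 + A/(5*A + 6*L) (y(A, L) = -6*1/10 + A/(5*A + 6*L) = -3/5 + A/(5*A + 6*L))
y(-9, x(-2))*(-93) = (2*(-9*(7/3 + 3/(-2)) - 5*(-9))/(5*(5*(-9) + 6*(7/3 + 3/(-2)))))*(-93) = (2*(-9*(7/3 + 3*(-1/2)) + 45)/(5*(-45 + 6*(7/3 + 3*(-1/2)))))*(-93) = (2*(-9*(7/3 - 3/2) + 45)/(5*(-45 + 6*(7/3 - 3/2))))*(-93) = (2*(-9*5/6 + 45)/(5*(-45 + 6*(5/6))))*(-93) = (2*(-15/2 + 45)/(5*(-45 + 5)))*(-93) = ((2/5)*(75/2)/(-40))*(-93) = ((2/5)*(-1/40)*(75/2))*(-93) = -3/8*(-93) = 279/8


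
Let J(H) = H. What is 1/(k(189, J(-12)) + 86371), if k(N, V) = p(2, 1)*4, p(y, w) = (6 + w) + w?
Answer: 1/86403 ≈ 1.1574e-5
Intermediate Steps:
p(y, w) = 6 + 2*w
k(N, V) = 32 (k(N, V) = (6 + 2*1)*4 = (6 + 2)*4 = 8*4 = 32)
1/(k(189, J(-12)) + 86371) = 1/(32 + 86371) = 1/86403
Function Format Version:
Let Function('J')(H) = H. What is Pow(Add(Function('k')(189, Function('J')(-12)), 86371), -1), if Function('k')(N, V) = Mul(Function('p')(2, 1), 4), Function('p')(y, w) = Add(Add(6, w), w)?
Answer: Rational(1, 86403) ≈ 1.1574e-5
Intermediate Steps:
Function('p')(y, w) = Add(6, Mul(2, w))
Function('k')(N, V) = 32 (Function('k')(N, V) = Mul(Add(6, Mul(2, 1)), 4) = Mul(Add(6, 2), 4) = Mul(8, 4) = 32)
Pow(Add(Function('k')(189, Function('J')(-12)), 86371), -1) = Pow(Add(32, 86371), -1) = Pow(86403, -1) = Rational(1, 86403)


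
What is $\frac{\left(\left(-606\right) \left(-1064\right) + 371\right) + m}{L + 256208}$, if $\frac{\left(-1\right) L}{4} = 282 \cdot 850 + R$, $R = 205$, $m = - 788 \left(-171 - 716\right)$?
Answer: $- \frac{1344111}{703412} \approx -1.9108$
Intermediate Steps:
$m = 698956$ ($m = \left(-788\right) \left(-887\right) = 698956$)
$L = -959620$ ($L = - 4 \left(282 \cdot 850 + 205\right) = - 4 \left(239700 + 205\right) = \left(-4\right) 239905 = -959620$)
$\frac{\left(\left(-606\right) \left(-1064\right) + 371\right) + m}{L + 256208} = \frac{\left(\left(-606\right) \left(-1064\right) + 371\right) + 698956}{-959620 + 256208} = \frac{\left(644784 + 371\right) + 698956}{-703412} = \left(645155 + 698956\right) \left(- \frac{1}{703412}\right) = 1344111 \left(- \frac{1}{703412}\right) = - \frac{1344111}{703412}$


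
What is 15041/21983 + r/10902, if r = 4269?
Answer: 74279/69046 ≈ 1.0758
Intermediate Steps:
15041/21983 + r/10902 = 15041/21983 + 4269/10902 = 15041*(1/21983) + 4269*(1/10902) = 13/19 + 1423/3634 = 74279/69046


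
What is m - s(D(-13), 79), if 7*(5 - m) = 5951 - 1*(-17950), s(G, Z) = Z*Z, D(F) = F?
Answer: -67553/7 ≈ -9650.4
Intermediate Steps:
s(G, Z) = Z²
m = -23866/7 (m = 5 - (5951 - 1*(-17950))/7 = 5 - (5951 + 17950)/7 = 5 - ⅐*23901 = 5 - 23901/7 = -23866/7 ≈ -3409.4)
m - s(D(-13), 79) = -23866/7 - 1*79² = -23866/7 - 1*6241 = -23866/7 - 6241 = -67553/7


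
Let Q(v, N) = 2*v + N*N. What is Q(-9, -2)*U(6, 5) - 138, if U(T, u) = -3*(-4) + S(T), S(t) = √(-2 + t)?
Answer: -334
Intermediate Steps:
Q(v, N) = N² + 2*v (Q(v, N) = 2*v + N² = N² + 2*v)
U(T, u) = 12 + √(-2 + T) (U(T, u) = -3*(-4) + √(-2 + T) = 12 + √(-2 + T))
Q(-9, -2)*U(6, 5) - 138 = ((-2)² + 2*(-9))*(12 + √(-2 + 6)) - 138 = (4 - 18)*(12 + √4) - 138 = -14*(12 + 2) - 138 = -14*14 - 138 = -196 - 138 = -334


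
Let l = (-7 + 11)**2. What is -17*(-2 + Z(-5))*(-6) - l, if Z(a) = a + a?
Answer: -1240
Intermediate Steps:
Z(a) = 2*a
l = 16 (l = 4**2 = 16)
-17*(-2 + Z(-5))*(-6) - l = -17*(-2 + 2*(-5))*(-6) - 1*16 = -17*(-2 - 10)*(-6) - 16 = -(-204)*(-6) - 16 = -17*72 - 16 = -1224 - 16 = -1240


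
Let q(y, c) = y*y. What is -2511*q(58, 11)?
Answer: -8447004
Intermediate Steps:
q(y, c) = y²
-2511*q(58, 11) = -2511*58² = -2511*3364 = -8447004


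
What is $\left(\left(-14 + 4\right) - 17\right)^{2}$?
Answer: $729$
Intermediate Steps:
$\left(\left(-14 + 4\right) - 17\right)^{2} = \left(-10 - 17\right)^{2} = \left(-27\right)^{2} = 729$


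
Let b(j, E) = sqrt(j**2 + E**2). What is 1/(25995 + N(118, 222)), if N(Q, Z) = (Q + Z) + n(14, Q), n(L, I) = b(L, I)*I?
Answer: 5267/99385069 - 236*sqrt(3530)/496925345 ≈ 2.4779e-5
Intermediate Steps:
b(j, E) = sqrt(E**2 + j**2)
n(L, I) = I*sqrt(I**2 + L**2) (n(L, I) = sqrt(I**2 + L**2)*I = I*sqrt(I**2 + L**2))
N(Q, Z) = Q + Z + Q*sqrt(196 + Q**2) (N(Q, Z) = (Q + Z) + Q*sqrt(Q**2 + 14**2) = (Q + Z) + Q*sqrt(Q**2 + 196) = (Q + Z) + Q*sqrt(196 + Q**2) = Q + Z + Q*sqrt(196 + Q**2))
1/(25995 + N(118, 222)) = 1/(25995 + (118 + 222 + 118*sqrt(196 + 118**2))) = 1/(25995 + (118 + 222 + 118*sqrt(196 + 13924))) = 1/(25995 + (118 + 222 + 118*sqrt(14120))) = 1/(25995 + (118 + 222 + 118*(2*sqrt(3530)))) = 1/(25995 + (118 + 222 + 236*sqrt(3530))) = 1/(25995 + (340 + 236*sqrt(3530))) = 1/(26335 + 236*sqrt(3530))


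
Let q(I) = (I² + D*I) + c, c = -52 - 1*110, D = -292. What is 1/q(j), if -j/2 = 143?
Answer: 1/165146 ≈ 6.0552e-6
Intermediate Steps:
c = -162 (c = -52 - 110 = -162)
j = -286 (j = -2*143 = -286)
q(I) = -162 + I² - 292*I (q(I) = (I² - 292*I) - 162 = -162 + I² - 292*I)
1/q(j) = 1/(-162 + (-286)² - 292*(-286)) = 1/(-162 + 81796 + 83512) = 1/165146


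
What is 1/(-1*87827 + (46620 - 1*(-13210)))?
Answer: -1/27997 ≈ -3.5718e-5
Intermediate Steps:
1/(-1*87827 + (46620 - 1*(-13210))) = 1/(-87827 + (46620 + 13210)) = 1/(-87827 + 59830) = 1/(-27997) = -1/27997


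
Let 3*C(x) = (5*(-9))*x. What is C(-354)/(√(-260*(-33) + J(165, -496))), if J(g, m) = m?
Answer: 2655*√2021/2021 ≈ 59.058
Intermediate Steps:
C(x) = -15*x (C(x) = ((5*(-9))*x)/3 = (-45*x)/3 = -15*x)
C(-354)/(√(-260*(-33) + J(165, -496))) = (-15*(-354))/(√(-260*(-33) - 496)) = 5310/(√(8580 - 496)) = 5310/(√8084) = 5310/((2*√2021)) = 5310*(√2021/4042) = 2655*√2021/2021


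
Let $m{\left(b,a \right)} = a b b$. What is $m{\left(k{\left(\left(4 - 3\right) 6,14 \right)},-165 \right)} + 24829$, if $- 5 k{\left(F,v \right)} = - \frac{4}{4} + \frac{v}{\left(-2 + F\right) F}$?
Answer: $\frac{1191737}{48} \approx 24828.0$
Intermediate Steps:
$k{\left(F,v \right)} = \frac{1}{5} - \frac{v}{5 F \left(-2 + F\right)}$ ($k{\left(F,v \right)} = - \frac{- \frac{4}{4} + \frac{v}{\left(-2 + F\right) F}}{5} = - \frac{\left(-4\right) \frac{1}{4} + \frac{v}{F \left(-2 + F\right)}}{5} = - \frac{-1 + v \frac{1}{F \left(-2 + F\right)}}{5} = - \frac{-1 + \frac{v}{F \left(-2 + F\right)}}{5} = \frac{1}{5} - \frac{v}{5 F \left(-2 + F\right)}$)
$m{\left(b,a \right)} = a b^{2}$
$m{\left(k{\left(\left(4 - 3\right) 6,14 \right)},-165 \right)} + 24829 = - 165 \left(\frac{\left(\left(4 - 3\right) 6\right)^{2} - 14 - 2 \left(4 - 3\right) 6}{5 \left(4 - 3\right) 6 \left(-2 + \left(4 - 3\right) 6\right)}\right)^{2} + 24829 = - 165 \left(\frac{\left(1 \cdot 6\right)^{2} - 14 - 2 \cdot 1 \cdot 6}{5 \cdot 1 \cdot 6 \left(-2 + 1 \cdot 6\right)}\right)^{2} + 24829 = - 165 \left(\frac{6^{2} - 14 - 12}{5 \cdot 6 \left(-2 + 6\right)}\right)^{2} + 24829 = - 165 \left(\frac{1}{5} \cdot \frac{1}{6} \cdot \frac{1}{4} \left(36 - 14 - 12\right)\right)^{2} + 24829 = - 165 \left(\frac{1}{5} \cdot \frac{1}{6} \cdot \frac{1}{4} \cdot 10\right)^{2} + 24829 = - \frac{165}{144} + 24829 = \left(-165\right) \frac{1}{144} + 24829 = - \frac{55}{48} + 24829 = \frac{1191737}{48}$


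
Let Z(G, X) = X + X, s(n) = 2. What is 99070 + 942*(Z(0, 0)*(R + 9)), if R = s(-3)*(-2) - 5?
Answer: 99070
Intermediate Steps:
Z(G, X) = 2*X
R = -9 (R = 2*(-2) - 5 = -4 - 5 = -9)
99070 + 942*(Z(0, 0)*(R + 9)) = 99070 + 942*((2*0)*(-9 + 9)) = 99070 + 942*(0*0) = 99070 + 942*0 = 99070 + 0 = 99070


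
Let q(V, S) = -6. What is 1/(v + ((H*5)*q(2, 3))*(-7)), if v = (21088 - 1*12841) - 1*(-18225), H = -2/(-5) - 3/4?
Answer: 2/52797 ≈ 3.7881e-5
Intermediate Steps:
H = -7/20 (H = -2*(-⅕) - 3*¼ = ⅖ - ¾ = -7/20 ≈ -0.35000)
v = 26472 (v = (21088 - 12841) + 18225 = 8247 + 18225 = 26472)
1/(v + ((H*5)*q(2, 3))*(-7)) = 1/(26472 + (-7/20*5*(-6))*(-7)) = 1/(26472 - 7/4*(-6)*(-7)) = 1/(26472 + (21/2)*(-7)) = 1/(26472 - 147/2) = 1/(52797/2) = 2/52797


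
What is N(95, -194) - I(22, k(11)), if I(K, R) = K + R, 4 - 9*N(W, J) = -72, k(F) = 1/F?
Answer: -1351/99 ≈ -13.646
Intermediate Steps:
k(F) = 1/F
N(W, J) = 76/9 (N(W, J) = 4/9 - ⅑*(-72) = 4/9 + 8 = 76/9)
N(95, -194) - I(22, k(11)) = 76/9 - (22 + 1/11) = 76/9 - 1*243/11 = 76/9 - 243/11 = -1351/99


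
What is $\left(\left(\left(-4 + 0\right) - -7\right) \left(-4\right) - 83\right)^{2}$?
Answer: $9025$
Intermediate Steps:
$\left(\left(\left(-4 + 0\right) - -7\right) \left(-4\right) - 83\right)^{2} = \left(\left(-4 + 7\right) \left(-4\right) - 83\right)^{2} = \left(3 \left(-4\right) - 83\right)^{2} = \left(-12 - 83\right)^{2} = \left(-95\right)^{2} = 9025$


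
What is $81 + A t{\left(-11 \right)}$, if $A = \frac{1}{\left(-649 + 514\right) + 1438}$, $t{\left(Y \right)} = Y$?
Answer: $\frac{105532}{1303} \approx 80.992$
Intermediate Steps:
$A = \frac{1}{1303}$ ($A = \frac{1}{-135 + 1438} = \frac{1}{1303} \approx 0.00076746$)
$81 + A t{\left(-11 \right)} = 81 + \frac{1}{1303} \left(-11\right) = 81 - \frac{11}{1303} = \frac{105532}{1303}$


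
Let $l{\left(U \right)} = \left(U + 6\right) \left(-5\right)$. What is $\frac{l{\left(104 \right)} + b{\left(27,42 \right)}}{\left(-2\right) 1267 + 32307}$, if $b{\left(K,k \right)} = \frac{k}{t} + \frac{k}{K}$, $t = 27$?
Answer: $- \frac{4922}{267957} \approx -0.018369$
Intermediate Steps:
$b{\left(K,k \right)} = \frac{k}{27} + \frac{k}{K}$
$l{\left(U \right)} = -30 - 5 U$ ($l{\left(U \right)} = \left(6 + U\right) \left(-5\right) = -30 - 5 U$)
$\frac{l{\left(104 \right)} + b{\left(27,42 \right)}}{\left(-2\right) 1267 + 32307} = \frac{\left(-30 - 520\right) + \left(\frac{1}{27} \cdot 42 + \frac{42}{27}\right)}{\left(-2\right) 1267 + 32307} = \frac{\left(-30 - 520\right) + \left(\frac{14}{9} + 42 \cdot \frac{1}{27}\right)}{-2534 + 32307} = \frac{-550 + \left(\frac{14}{9} + \frac{14}{9}\right)}{29773} = \left(-550 + \frac{28}{9}\right) \frac{1}{29773} = \left(- \frac{4922}{9}\right) \frac{1}{29773} = - \frac{4922}{267957}$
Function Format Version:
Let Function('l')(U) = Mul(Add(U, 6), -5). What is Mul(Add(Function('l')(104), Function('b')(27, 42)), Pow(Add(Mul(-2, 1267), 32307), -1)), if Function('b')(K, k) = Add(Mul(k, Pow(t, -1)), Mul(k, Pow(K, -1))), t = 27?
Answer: Rational(-4922, 267957) ≈ -0.018369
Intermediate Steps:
Function('b')(K, k) = Add(Mul(Rational(1, 27), k), Mul(k, Pow(K, -1))) (Function('b')(K, k) = Add(Mul(k, Pow(27, -1)), Mul(k, Pow(K, -1))) = Add(Mul(k, Rational(1, 27)), Mul(k, Pow(K, -1))) = Add(Mul(Rational(1, 27), k), Mul(k, Pow(K, -1))))
Function('l')(U) = Add(-30, Mul(-5, U)) (Function('l')(U) = Mul(Add(6, U), -5) = Add(-30, Mul(-5, U)))
Mul(Add(Function('l')(104), Function('b')(27, 42)), Pow(Add(Mul(-2, 1267), 32307), -1)) = Mul(Add(Add(-30, Mul(-5, 104)), Add(Mul(Rational(1, 27), 42), Mul(42, Pow(27, -1)))), Pow(Add(Mul(-2, 1267), 32307), -1)) = Mul(Add(Add(-30, -520), Add(Rational(14, 9), Mul(42, Rational(1, 27)))), Pow(Add(-2534, 32307), -1)) = Mul(Add(-550, Add(Rational(14, 9), Rational(14, 9))), Pow(29773, -1)) = Mul(Add(-550, Rational(28, 9)), Rational(1, 29773)) = Mul(Rational(-4922, 9), Rational(1, 29773)) = Rational(-4922, 267957)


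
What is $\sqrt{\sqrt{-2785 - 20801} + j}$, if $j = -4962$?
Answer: $\sqrt{-4962 + i \sqrt{23586}} \approx 1.09 + 70.45 i$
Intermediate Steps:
$\sqrt{\sqrt{-2785 - 20801} + j} = \sqrt{\sqrt{-2785 - 20801} - 4962} = \sqrt{\sqrt{-23586} - 4962} = \sqrt{i \sqrt{23586} - 4962} = \sqrt{-4962 + i \sqrt{23586}}$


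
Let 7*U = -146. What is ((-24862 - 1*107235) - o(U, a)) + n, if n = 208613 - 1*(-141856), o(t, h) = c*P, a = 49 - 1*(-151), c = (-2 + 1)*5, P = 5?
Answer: 218397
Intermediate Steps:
c = -5 (c = -1*5 = -5)
a = 200 (a = 49 + 151 = 200)
U = -146/7 (U = (⅐)*(-146) = -146/7 ≈ -20.857)
o(t, h) = -25 (o(t, h) = -5*5 = -25)
n = 350469 (n = 208613 + 141856 = 350469)
((-24862 - 1*107235) - o(U, a)) + n = ((-24862 - 1*107235) - 1*(-25)) + 350469 = ((-24862 - 107235) + 25) + 350469 = (-132097 + 25) + 350469 = -132072 + 350469 = 218397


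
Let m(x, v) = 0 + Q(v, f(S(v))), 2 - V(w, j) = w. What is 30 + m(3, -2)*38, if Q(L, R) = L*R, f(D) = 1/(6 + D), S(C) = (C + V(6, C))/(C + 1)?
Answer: 71/3 ≈ 23.667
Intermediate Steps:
V(w, j) = 2 - w
S(C) = (-4 + C)/(1 + C) (S(C) = (C + (2 - 1*6))/(C + 1) = (C + (2 - 6))/(1 + C) = (C - 4)/(1 + C) = (-4 + C)/(1 + C))
m(x, v) = v/(6 + (-4 + v)/(1 + v)) (m(x, v) = 0 + v/(6 + (-4 + v)/(1 + v)) = v/(6 + (-4 + v)/(1 + v)))
30 + m(3, -2)*38 = 30 - 2*(1 - 2)/(2 + 7*(-2))*38 = 30 - 2*(-1)/(2 - 14)*38 = 30 - 2*(-1)/(-12)*38 = 30 - 2*(-1/12)*(-1)*38 = 30 - ⅙*38 = 30 - 19/3 = 71/3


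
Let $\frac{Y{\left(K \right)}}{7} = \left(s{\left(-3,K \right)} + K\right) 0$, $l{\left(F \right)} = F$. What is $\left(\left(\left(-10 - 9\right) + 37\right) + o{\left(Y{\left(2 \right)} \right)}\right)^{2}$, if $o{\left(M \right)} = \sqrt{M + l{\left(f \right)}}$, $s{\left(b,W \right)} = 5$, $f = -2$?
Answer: $\left(18 + i \sqrt{2}\right)^{2} \approx 322.0 + 50.912 i$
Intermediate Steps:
$Y{\left(K \right)} = 0$ ($Y{\left(K \right)} = 7 \left(5 + K\right) 0 = 7 \cdot 0 = 0$)
$o{\left(M \right)} = \sqrt{-2 + M}$ ($o{\left(M \right)} = \sqrt{M - 2} = \sqrt{-2 + M}$)
$\left(\left(\left(-10 - 9\right) + 37\right) + o{\left(Y{\left(2 \right)} \right)}\right)^{2} = \left(\left(\left(-10 - 9\right) + 37\right) + \sqrt{-2 + 0}\right)^{2} = \left(\left(-19 + 37\right) + \sqrt{-2}\right)^{2} = \left(18 + i \sqrt{2}\right)^{2}$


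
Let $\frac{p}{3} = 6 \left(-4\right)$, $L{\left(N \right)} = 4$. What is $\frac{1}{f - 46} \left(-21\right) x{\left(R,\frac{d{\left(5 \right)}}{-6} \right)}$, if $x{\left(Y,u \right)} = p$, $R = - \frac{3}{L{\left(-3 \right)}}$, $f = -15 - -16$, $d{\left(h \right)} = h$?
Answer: $- \frac{168}{5} \approx -33.6$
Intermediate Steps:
$f = 1$ ($f = -15 + 16 = 1$)
$R = - \frac{3}{4} \approx -0.75$
$p = -72$ ($p = 3 \cdot 6 \left(-4\right) = 3 \left(-24\right) = -72$)
$x{\left(Y,u \right)} = -72$
$\frac{1}{f - 46} \left(-21\right) x{\left(R,\frac{d{\left(5 \right)}}{-6} \right)} = \frac{1}{1 - 46} \left(-21\right) \left(-72\right) = \frac{1}{-45} \left(-21\right) \left(-72\right) = \left(- \frac{1}{45}\right) \left(-21\right) \left(-72\right) = \frac{7}{15} \left(-72\right) = - \frac{168}{5}$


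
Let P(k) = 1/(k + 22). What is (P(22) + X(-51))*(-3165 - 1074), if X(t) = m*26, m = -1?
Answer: 4845177/44 ≈ 1.1012e+5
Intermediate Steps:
X(t) = -26 (X(t) = -1*26 = -26)
P(k) = 1/(22 + k)
(P(22) + X(-51))*(-3165 - 1074) = (1/(22 + 22) - 26)*(-3165 - 1074) = (1/44 - 26)*(-4239) = -1143/44*(-4239) = 4845177/44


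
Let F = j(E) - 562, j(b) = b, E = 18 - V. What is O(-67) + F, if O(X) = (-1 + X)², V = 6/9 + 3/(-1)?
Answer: 12247/3 ≈ 4082.3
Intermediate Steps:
V = -7/3 (V = 6*(⅑) + 3*(-1) = ⅔ - 3 = -7/3 ≈ -2.3333)
E = 61/3 (E = 18 - 1*(-7/3) = 18 + 7/3 = 61/3 ≈ 20.333)
F = -1625/3 (F = 61/3 - 562 = -1625/3 ≈ -541.67)
O(-67) + F = (-1 - 67)² - 1625/3 = (-68)² - 1625/3 = 4624 - 1625/3 = 12247/3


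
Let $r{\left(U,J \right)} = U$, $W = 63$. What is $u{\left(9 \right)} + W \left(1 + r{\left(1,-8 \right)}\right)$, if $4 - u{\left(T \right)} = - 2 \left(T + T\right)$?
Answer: $166$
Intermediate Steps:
$u{\left(T \right)} = 4 + 4 T$ ($u{\left(T \right)} = 4 - - 2 \left(T + T\right) = 4 - - 2 \cdot 2 T = 4 - - 4 T = 4 + 4 T$)
$u{\left(9 \right)} + W \left(1 + r{\left(1,-8 \right)}\right) = \left(4 + 4 \cdot 9\right) + 63 \left(1 + 1\right) = \left(4 + 36\right) + 63 \cdot 2 = 40 + 126 = 166$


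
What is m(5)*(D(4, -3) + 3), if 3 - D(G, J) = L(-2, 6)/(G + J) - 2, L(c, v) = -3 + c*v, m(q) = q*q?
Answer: 575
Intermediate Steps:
m(q) = q²
D(G, J) = 5 + 15/(G + J) (D(G, J) = 3 - ((-3 - 2*6)/(G + J) - 2) = 3 - ((-3 - 12)/(G + J) - 2) = 3 - (-15/(G + J) - 2) = 3 - (-2 - 15/(G + J)) = 3 + (2 + 15/(G + J)) = 5 + 15/(G + J))
m(5)*(D(4, -3) + 3) = 5²*(5*(3 + 4 - 3)/(4 - 3) + 3) = 25*(5*4/1 + 3) = 25*(5*1*4 + 3) = 25*(20 + 3) = 25*23 = 575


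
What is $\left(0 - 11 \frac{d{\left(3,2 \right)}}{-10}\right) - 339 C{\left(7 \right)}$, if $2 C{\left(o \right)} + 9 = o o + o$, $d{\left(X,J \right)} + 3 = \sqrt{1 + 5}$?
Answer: $- \frac{39849}{5} + \frac{11 \sqrt{6}}{10} \approx -7967.1$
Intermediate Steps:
$d{\left(X,J \right)} = -3 + \sqrt{6}$ ($d{\left(X,J \right)} = -3 + \sqrt{1 + 5} = -3 + \sqrt{6}$)
$C{\left(o \right)} = - \frac{9}{2} + \frac{o}{2} + \frac{o^{2}}{2}$ ($C{\left(o \right)} = - \frac{9}{2} + \frac{o o + o}{2} = - \frac{9}{2} + \frac{o^{2} + o}{2} = - \frac{9}{2} + \frac{o + o^{2}}{2} = - \frac{9}{2} + \left(\frac{o}{2} + \frac{o^{2}}{2}\right) = - \frac{9}{2} + \frac{o}{2} + \frac{o^{2}}{2}$)
$\left(0 - 11 \frac{d{\left(3,2 \right)}}{-10}\right) - 339 C{\left(7 \right)} = \left(0 - 11 \frac{-3 + \sqrt{6}}{-10}\right) - 339 \left(- \frac{9}{2} + \frac{1}{2} \cdot 7 + \frac{7^{2}}{2}\right) = \left(0 - 11 \left(-3 + \sqrt{6}\right) \left(- \frac{1}{10}\right)\right) - 339 \left(- \frac{9}{2} + \frac{7}{2} + \frac{1}{2} \cdot 49\right) = \left(0 - 11 \left(\frac{3}{10} - \frac{\sqrt{6}}{10}\right)\right) - 339 \left(- \frac{9}{2} + \frac{7}{2} + \frac{49}{2}\right) = \left(0 - \left(\frac{33}{10} - \frac{11 \sqrt{6}}{10}\right)\right) - \frac{15933}{2} = \left(- \frac{33}{10} + \frac{11 \sqrt{6}}{10}\right) - \frac{15933}{2} = - \frac{39849}{5} + \frac{11 \sqrt{6}}{10}$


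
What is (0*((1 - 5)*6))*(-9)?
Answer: 0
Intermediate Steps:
(0*((1 - 5)*6))*(-9) = (0*(-4*6))*(-9) = (0*(-24))*(-9) = 0*(-9) = 0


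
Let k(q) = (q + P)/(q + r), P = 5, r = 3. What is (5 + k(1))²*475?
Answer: 80275/4 ≈ 20069.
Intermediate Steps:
k(q) = (5 + q)/(3 + q) (k(q) = (q + 5)/(q + 3) = (5 + q)/(3 + q))
(5 + k(1))²*475 = (5 + (5 + 1)/(3 + 1))²*475 = (5 + 6/4)²*475 = (5 + (¼)*6)²*475 = (5 + 3/2)²*475 = (13/2)²*475 = (169/4)*475 = 80275/4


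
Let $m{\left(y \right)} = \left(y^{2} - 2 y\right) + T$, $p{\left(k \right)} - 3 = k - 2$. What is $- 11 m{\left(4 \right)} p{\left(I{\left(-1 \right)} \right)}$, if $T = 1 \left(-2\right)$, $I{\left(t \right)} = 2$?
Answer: $-198$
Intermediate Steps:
$p{\left(k \right)} = 1 + k$ ($p{\left(k \right)} = 3 + \left(k - 2\right) = 3 + \left(-2 + k\right) = 1 + k$)
$T = -2$
$m{\left(y \right)} = -2 + y^{2} - 2 y$ ($m{\left(y \right)} = \left(y^{2} - 2 y\right) - 2 = -2 + y^{2} - 2 y$)
$- 11 m{\left(4 \right)} p{\left(I{\left(-1 \right)} \right)} = - 11 \left(-2 + 4^{2} - 8\right) \left(1 + 2\right) = - 11 \left(-2 + 16 - 8\right) 3 = \left(-11\right) 6 \cdot 3 = \left(-66\right) 3 = -198$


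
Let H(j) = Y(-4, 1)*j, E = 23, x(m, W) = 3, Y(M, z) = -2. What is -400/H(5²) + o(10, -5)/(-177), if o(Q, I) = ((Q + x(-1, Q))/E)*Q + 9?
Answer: 32231/4071 ≈ 7.9172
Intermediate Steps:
o(Q, I) = 9 + Q*(3/23 + Q/23) (o(Q, I) = ((Q + 3)/23)*Q + 9 = ((3 + Q)*(1/23))*Q + 9 = (3/23 + Q/23)*Q + 9 = Q*(3/23 + Q/23) + 9 = 9 + Q*(3/23 + Q/23))
H(j) = -2*j
-400/H(5²) + o(10, -5)/(-177) = -400/((-2*5²)) + (9 + (1/23)*10² + (3/23)*10)/(-177) = -400/((-2*25)) + (9 + (1/23)*100 + 30/23)*(-1/177) = -400/(-50) + (9 + 100/23 + 30/23)*(-1/177) = -400*(-1/50) + (337/23)*(-1/177) = 8 - 337/4071 = 32231/4071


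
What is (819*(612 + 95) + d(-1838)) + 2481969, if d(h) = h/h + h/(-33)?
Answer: 101014937/33 ≈ 3.0611e+6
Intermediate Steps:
d(h) = 1 - h/33 (d(h) = 1 + h*(-1/33) = 1 - h/33)
(819*(612 + 95) + d(-1838)) + 2481969 = (819*(612 + 95) + (1 - 1/33*(-1838))) + 2481969 = (819*707 + (1 + 1838/33)) + 2481969 = (579033 + 1871/33) + 2481969 = 19109960/33 + 2481969 = 101014937/33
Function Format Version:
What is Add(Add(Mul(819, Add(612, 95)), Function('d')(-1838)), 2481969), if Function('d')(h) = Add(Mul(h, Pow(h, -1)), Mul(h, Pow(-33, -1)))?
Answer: Rational(101014937, 33) ≈ 3.0611e+6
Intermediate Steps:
Function('d')(h) = Add(1, Mul(Rational(-1, 33), h)) (Function('d')(h) = Add(1, Mul(h, Rational(-1, 33))) = Add(1, Mul(Rational(-1, 33), h)))
Add(Add(Mul(819, Add(612, 95)), Function('d')(-1838)), 2481969) = Add(Add(Mul(819, Add(612, 95)), Add(1, Mul(Rational(-1, 33), -1838))), 2481969) = Add(Add(Mul(819, 707), Add(1, Rational(1838, 33))), 2481969) = Add(Add(579033, Rational(1871, 33)), 2481969) = Add(Rational(19109960, 33), 2481969) = Rational(101014937, 33)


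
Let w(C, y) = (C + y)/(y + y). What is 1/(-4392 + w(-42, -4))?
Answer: -4/17545 ≈ -0.00022799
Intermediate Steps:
w(C, y) = (C + y)/(2*y) (w(C, y) = (C + y)/((2*y)) = (C + y)*(1/(2*y)) = (C + y)/(2*y))
1/(-4392 + w(-42, -4)) = 1/(-4392 + (½)*(-42 - 4)/(-4)) = 1/(-4392 + (½)*(-¼)*(-46)) = 1/(-4392 + 23/4) = 1/(-17545/4) = -4/17545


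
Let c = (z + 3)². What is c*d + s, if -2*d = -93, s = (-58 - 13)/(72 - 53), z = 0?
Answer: 15761/38 ≈ 414.76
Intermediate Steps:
s = -71/19 ≈ -3.7368
d = 93/2 (d = -½*(-93) = 93/2 ≈ 46.500)
c = 9 (c = (0 + 3)² = 3² = 9)
c*d + s = 9*(93/2) - 71/19 = 837/2 - 71/19 = 15761/38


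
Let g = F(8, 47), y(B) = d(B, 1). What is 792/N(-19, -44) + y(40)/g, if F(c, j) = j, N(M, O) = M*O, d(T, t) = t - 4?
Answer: 789/893 ≈ 0.88354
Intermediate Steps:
d(T, t) = -4 + t
y(B) = -3 (y(B) = -4 + 1 = -3)
g = 47
792/N(-19, -44) + y(40)/g = 792/((-19*(-44))) - 3/47 = 792/836 - 3*1/47 = 792*(1/836) - 3/47 = 18/19 - 3/47 = 789/893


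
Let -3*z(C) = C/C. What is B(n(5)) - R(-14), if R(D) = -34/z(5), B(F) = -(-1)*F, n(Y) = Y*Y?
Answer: -77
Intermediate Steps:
n(Y) = Y²
z(C) = -⅓ (z(C) = -C/(3*C) = -⅓*1 = -⅓)
B(F) = F
R(D) = 102 (R(D) = -34/(-⅓) = -34*(-3) = 102)
B(n(5)) - R(-14) = 5² - 1*102 = 25 - 102 = -77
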